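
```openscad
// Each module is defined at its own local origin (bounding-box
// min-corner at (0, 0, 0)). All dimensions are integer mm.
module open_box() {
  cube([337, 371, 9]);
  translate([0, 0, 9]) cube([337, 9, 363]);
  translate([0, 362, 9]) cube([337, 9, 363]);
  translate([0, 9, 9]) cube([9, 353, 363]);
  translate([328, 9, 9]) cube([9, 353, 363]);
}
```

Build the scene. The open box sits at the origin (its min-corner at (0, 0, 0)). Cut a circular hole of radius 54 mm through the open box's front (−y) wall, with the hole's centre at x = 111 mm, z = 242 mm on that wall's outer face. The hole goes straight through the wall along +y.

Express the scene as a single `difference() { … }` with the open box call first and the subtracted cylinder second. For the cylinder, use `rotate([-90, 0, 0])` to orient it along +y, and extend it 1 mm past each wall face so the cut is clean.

difference() {
  open_box();
  translate([111, -1, 242]) rotate([-90, 0, 0]) cylinder(h = 11, r = 54);
}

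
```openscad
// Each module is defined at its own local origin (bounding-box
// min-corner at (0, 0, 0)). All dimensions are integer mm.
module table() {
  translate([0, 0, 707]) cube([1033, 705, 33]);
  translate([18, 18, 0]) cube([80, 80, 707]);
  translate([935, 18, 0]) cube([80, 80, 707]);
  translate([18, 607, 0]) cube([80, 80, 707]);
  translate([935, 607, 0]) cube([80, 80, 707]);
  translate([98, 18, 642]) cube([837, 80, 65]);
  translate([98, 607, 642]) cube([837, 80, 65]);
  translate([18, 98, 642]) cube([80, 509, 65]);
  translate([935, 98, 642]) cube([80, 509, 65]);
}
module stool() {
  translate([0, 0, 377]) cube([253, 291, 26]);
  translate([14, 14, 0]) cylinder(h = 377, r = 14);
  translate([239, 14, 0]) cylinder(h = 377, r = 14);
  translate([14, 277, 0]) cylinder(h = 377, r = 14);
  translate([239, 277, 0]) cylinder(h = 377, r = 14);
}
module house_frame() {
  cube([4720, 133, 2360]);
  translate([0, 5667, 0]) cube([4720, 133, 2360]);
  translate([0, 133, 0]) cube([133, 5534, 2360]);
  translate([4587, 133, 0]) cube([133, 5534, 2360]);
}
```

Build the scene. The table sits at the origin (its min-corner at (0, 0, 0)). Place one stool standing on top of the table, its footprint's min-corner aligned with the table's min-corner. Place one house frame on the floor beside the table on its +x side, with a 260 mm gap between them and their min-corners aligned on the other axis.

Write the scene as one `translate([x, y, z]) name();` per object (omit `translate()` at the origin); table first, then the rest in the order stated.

table();
translate([0, 0, 740]) stool();
translate([1293, 0, 0]) house_frame();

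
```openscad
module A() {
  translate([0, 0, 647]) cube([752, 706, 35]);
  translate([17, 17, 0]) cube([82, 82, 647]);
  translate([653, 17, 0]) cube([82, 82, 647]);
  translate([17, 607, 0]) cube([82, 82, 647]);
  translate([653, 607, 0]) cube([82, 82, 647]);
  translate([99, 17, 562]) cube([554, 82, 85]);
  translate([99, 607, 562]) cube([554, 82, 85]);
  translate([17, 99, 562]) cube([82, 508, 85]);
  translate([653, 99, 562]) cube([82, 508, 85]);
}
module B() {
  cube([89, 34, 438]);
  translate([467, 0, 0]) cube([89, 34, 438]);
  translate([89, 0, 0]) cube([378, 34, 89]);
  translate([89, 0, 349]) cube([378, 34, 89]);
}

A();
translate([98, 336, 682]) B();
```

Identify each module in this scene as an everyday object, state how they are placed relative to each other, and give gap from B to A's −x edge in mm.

The picture frame's min-x is at 98; the table's min-x is 0; gap = 98 mm.

A is a table. B is a picture frame. The picture frame is on top of the table, centred. The gap from the picture frame to the table's −x edge is 98 mm.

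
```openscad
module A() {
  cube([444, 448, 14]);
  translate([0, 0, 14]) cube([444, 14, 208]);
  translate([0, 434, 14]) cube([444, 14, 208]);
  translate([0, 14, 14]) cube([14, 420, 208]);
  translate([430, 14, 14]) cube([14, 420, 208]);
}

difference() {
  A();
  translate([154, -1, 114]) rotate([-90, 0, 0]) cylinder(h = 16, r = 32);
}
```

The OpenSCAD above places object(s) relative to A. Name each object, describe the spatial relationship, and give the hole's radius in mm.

A is an open box. The open box has a circular hole through its front wall. The hole's radius is 32 mm.

The subtracted cylinder has r = 32 mm.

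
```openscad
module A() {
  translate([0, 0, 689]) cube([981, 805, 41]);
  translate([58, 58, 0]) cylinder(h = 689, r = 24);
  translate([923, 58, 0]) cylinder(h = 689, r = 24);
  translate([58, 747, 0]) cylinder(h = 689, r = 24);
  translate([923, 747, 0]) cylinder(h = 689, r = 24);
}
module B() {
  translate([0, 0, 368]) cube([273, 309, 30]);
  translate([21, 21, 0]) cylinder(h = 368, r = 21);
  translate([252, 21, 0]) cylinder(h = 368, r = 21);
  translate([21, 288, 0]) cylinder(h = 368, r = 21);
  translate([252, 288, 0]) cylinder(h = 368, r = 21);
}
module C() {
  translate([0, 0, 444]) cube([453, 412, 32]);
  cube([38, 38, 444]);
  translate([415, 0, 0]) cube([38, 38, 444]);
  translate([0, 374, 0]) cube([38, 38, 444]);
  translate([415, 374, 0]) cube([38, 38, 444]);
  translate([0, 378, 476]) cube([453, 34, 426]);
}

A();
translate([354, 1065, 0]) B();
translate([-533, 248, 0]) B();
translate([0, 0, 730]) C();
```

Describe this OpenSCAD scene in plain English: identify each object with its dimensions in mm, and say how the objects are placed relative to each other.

A is a table with a 981×805 mm rectangular top, 41 mm thick, top surface at z = 730 mm, supported by four round legs of 48 mm diameter, each leg's bounding box inset 34 mm from the nearest pair of top edges, running from the floor.

B is a four-legged stool. The seat is a 273×309×30 mm slab whose top surface is at z = 398 mm; four round legs, each 42 mm in diameter, run from the floor (z = 0) to the underside of the seat, each leg's axis is inset half a diameter from the nearest pair of seat edges (so the leg's bounding box is flush with the corner).

C is a chair. The seat is a 453×412×32 mm slab with its top at z = 476 mm, on four 38×38 mm corner legs (flush with the seat edges, standing on z = 0). A flat backrest 34 mm thick, 426 mm tall, spans the full seat width and rises from the seat top along its +y edge, rear face flush with the rear of the seat.

Two stools sit around the table at the +y, −x sides. The chair is on top of the table.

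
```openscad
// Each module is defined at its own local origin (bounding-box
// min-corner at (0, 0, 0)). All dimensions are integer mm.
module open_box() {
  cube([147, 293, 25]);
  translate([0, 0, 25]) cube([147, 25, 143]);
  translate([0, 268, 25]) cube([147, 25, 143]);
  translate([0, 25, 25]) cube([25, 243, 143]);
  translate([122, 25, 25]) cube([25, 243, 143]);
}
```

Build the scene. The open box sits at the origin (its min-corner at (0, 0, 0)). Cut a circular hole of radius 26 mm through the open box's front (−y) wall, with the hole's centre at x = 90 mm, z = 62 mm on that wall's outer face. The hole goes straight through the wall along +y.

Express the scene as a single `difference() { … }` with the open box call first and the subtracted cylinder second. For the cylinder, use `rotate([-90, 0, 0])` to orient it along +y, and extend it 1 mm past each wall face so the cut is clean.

difference() {
  open_box();
  translate([90, -1, 62]) rotate([-90, 0, 0]) cylinder(h = 27, r = 26);
}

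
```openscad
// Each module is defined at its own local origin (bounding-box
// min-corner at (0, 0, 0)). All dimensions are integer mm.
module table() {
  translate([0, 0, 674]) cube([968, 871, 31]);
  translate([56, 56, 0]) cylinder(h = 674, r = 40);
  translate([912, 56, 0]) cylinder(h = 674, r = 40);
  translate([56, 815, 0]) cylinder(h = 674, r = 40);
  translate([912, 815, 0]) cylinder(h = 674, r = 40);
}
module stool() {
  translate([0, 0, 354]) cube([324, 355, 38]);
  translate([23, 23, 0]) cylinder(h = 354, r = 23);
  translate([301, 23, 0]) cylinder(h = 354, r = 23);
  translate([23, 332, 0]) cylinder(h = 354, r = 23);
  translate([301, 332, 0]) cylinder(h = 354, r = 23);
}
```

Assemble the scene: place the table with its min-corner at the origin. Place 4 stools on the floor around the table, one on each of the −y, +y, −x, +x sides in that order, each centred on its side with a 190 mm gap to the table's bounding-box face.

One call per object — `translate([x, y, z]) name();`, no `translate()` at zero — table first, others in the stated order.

table();
translate([322, -545, 0]) stool();
translate([322, 1061, 0]) stool();
translate([-514, 258, 0]) stool();
translate([1158, 258, 0]) stool();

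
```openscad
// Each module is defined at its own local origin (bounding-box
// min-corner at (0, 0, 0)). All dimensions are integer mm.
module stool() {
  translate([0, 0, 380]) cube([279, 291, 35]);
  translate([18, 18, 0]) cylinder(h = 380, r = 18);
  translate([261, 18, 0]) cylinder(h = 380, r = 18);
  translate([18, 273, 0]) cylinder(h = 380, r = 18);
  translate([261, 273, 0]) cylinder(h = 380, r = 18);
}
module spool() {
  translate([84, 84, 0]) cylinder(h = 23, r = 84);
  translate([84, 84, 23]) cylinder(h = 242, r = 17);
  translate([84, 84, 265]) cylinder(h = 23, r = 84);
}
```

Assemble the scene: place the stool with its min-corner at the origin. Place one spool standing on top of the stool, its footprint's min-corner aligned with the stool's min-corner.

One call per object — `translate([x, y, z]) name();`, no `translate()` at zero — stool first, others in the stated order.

stool();
translate([0, 0, 415]) spool();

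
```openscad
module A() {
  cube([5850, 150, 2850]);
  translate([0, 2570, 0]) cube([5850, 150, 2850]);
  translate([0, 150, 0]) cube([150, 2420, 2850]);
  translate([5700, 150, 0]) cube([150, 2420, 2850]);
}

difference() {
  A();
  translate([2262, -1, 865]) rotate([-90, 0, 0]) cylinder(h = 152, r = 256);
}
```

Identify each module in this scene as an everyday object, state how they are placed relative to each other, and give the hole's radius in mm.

The subtracted cylinder has r = 256 mm.

A is a house frame. The house frame has a circular hole through its front wall. The hole's radius is 256 mm.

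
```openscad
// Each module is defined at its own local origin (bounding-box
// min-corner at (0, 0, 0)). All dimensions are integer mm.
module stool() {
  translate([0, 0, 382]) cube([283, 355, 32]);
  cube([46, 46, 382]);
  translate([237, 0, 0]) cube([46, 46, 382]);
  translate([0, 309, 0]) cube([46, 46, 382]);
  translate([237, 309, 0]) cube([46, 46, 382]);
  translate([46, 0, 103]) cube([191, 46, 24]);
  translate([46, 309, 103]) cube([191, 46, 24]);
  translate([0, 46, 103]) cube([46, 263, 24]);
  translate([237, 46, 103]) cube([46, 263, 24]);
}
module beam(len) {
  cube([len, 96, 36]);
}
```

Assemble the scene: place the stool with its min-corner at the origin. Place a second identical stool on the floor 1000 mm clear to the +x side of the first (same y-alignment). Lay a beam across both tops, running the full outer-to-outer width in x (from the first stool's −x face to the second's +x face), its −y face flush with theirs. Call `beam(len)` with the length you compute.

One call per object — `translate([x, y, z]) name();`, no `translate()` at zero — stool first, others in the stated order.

stool();
translate([1283, 0, 0]) stool();
translate([0, 0, 414]) beam(1566);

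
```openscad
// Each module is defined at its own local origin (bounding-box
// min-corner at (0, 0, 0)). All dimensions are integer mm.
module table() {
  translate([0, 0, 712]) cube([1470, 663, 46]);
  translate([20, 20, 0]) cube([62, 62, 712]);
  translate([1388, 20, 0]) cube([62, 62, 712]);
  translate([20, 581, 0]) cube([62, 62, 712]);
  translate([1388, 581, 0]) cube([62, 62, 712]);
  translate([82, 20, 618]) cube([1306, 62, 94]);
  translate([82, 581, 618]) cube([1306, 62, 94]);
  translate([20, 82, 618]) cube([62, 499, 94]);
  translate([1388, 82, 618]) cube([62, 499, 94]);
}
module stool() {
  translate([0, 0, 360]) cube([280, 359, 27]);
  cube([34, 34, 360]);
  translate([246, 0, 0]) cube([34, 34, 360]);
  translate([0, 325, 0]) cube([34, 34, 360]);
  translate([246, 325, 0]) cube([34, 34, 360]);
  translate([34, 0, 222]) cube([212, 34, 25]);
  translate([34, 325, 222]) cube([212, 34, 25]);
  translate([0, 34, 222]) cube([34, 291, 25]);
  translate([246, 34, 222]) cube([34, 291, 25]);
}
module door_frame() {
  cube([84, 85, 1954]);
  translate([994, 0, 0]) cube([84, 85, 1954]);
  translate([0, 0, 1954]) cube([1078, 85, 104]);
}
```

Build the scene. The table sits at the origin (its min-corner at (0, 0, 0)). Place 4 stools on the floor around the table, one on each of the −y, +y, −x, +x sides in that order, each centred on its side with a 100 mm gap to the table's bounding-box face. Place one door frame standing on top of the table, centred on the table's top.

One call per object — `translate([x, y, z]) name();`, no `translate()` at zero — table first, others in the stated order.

table();
translate([595, -459, 0]) stool();
translate([595, 763, 0]) stool();
translate([-380, 152, 0]) stool();
translate([1570, 152, 0]) stool();
translate([196, 289, 758]) door_frame();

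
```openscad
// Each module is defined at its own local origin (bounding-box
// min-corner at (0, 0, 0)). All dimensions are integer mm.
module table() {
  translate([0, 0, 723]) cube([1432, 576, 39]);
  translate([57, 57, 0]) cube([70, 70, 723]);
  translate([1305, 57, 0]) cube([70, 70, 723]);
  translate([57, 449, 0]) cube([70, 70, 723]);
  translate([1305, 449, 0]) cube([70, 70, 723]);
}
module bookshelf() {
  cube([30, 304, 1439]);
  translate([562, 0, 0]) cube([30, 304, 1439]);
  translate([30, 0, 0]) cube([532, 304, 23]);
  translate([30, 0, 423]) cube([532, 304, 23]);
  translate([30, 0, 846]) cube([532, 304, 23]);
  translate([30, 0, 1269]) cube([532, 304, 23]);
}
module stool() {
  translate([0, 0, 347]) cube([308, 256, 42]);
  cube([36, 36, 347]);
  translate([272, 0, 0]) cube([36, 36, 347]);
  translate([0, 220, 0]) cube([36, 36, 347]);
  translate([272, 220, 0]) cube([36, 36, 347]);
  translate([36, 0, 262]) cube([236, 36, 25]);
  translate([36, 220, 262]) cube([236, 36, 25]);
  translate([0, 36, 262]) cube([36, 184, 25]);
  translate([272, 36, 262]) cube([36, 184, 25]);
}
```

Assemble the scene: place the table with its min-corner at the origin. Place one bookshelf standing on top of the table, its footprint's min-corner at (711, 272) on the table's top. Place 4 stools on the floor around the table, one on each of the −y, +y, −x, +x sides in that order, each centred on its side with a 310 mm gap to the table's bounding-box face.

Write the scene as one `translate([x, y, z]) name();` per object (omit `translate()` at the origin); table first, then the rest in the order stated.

table();
translate([711, 272, 762]) bookshelf();
translate([562, -566, 0]) stool();
translate([562, 886, 0]) stool();
translate([-618, 160, 0]) stool();
translate([1742, 160, 0]) stool();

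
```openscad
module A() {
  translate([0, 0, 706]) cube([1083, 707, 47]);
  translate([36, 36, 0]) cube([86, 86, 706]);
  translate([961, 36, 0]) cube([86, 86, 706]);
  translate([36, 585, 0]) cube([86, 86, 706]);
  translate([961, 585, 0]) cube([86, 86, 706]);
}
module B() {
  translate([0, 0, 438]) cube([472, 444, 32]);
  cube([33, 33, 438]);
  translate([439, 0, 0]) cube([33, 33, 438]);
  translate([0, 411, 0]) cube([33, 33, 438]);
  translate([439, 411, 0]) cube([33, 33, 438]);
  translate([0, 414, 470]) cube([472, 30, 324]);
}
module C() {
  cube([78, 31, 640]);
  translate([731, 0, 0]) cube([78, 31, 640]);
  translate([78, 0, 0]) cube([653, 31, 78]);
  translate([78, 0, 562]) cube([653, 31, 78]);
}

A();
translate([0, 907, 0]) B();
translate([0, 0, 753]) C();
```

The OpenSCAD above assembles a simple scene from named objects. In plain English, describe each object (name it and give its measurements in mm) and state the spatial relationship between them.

A is a table with a 1083×707 mm rectangular top, 47 mm thick, top surface at z = 753 mm, supported by four 86×86 mm square legs, each inset 36 mm from the nearest pair of top edges, running from the floor.

B is a chair. The seat is a 472×444×32 mm slab with its top at z = 470 mm, on four 33×33 mm corner legs (flush with the seat edges, standing on z = 0). A flat backrest 30 mm thick, 324 mm tall, spans the full seat width and rises from the seat top along its +y edge, rear face flush with the rear of the seat.

C is a picture frame with a 653×484 mm rectangular opening (x by z) and a uniform 78 mm border on every side. Frame depth is 31 mm along y. It is built from two vertical stiles running the full outside height and two horizontal rails spanning the gap between the stiles.

The chair is on the floor beside the table on its +y side. The picture frame is on top of the table.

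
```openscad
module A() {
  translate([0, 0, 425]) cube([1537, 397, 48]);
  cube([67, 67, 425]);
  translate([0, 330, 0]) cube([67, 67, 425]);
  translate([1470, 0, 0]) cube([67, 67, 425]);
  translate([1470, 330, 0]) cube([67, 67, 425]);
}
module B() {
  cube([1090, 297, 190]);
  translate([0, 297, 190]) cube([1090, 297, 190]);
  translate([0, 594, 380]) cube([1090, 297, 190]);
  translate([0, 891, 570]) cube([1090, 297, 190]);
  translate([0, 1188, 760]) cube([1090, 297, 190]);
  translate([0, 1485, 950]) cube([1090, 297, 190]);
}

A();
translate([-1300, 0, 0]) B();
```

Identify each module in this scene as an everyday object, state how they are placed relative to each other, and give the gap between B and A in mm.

A is a bench. B is a staircase. The staircase is on the floor beside the bench on its −x side. The gap between the staircase and the bench is 210 mm.

The staircase's nearest face is 210 mm from the bench's −x face.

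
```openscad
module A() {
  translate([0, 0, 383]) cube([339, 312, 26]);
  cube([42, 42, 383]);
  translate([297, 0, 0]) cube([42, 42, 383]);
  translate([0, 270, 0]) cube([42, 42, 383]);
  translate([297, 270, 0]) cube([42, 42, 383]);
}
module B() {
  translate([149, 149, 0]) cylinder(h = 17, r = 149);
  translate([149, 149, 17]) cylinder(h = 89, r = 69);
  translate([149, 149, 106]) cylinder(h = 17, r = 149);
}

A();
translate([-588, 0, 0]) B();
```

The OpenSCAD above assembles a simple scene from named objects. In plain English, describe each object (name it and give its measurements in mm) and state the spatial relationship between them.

A is a simple wooden stool: a rectangular seat 339 mm (x) by 312 mm (y), 26 mm thick, top face at z = 409 mm, on four square legs, each 42×42 mm in cross-section. The legs rest on z = 0, each flush with a corner of the seat.

B is a spool: two coaxial disc flanges of radius 149 mm and thickness 17 mm, joined by a core cylinder of radius 69 mm and height 89 mm. The lower flange rests on z = 0 and the three cylinders share a vertical axis.

The spool is on the floor beside the stool on its −x side.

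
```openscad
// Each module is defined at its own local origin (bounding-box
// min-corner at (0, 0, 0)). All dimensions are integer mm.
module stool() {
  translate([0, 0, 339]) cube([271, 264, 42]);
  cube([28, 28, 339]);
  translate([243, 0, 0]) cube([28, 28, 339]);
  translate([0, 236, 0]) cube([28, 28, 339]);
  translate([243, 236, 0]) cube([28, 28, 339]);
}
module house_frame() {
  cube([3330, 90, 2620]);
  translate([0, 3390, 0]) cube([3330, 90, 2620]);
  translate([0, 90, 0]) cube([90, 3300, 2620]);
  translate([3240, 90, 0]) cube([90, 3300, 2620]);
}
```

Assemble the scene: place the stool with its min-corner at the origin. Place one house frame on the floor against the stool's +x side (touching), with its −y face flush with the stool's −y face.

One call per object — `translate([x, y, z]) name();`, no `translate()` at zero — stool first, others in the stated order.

stool();
translate([271, 0, 0]) house_frame();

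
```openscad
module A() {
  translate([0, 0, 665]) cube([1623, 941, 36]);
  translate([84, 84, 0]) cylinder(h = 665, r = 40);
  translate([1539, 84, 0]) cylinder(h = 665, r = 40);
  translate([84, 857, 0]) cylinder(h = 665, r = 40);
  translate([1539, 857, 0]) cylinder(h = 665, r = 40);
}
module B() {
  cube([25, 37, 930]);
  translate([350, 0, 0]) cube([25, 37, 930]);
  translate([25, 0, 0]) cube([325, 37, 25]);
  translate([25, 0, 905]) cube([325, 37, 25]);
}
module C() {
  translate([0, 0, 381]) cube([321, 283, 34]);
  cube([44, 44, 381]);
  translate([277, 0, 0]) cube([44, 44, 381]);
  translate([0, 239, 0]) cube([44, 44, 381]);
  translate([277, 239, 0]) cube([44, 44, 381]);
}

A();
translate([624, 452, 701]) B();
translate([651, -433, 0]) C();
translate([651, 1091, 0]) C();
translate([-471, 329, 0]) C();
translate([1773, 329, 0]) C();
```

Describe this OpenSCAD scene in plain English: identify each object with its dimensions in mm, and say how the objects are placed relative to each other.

A is a rectangular dining table. The top is 1623×941×36 mm with its upper surface at z = 701 mm. It stands on four round legs of 80 mm diameter, each leg's bounding box inset 44 mm from the nearest pair of top edges, running from the floor to the underside of the top.

B is a rectangular picture frame lying in the x–z plane (depth along y). The opening is 325 mm wide (x) by 880 mm tall (z), surrounded by a border 25 mm wide on all four sides. The frame is 37 mm deep and is made of two full-height vertical stiles with two horizontal rails fitted between them.

C is a four-legged stool. The seat is a 321×283×34 mm slab whose top surface is at z = 415 mm; four square legs, each 44×44 mm in cross-section, run from the floor (z = 0) to the underside of the seat, each flush with a corner of the seat.

The picture frame is on top of the table, centred. Four stools sit around the table at the −y, +y, −x, +x sides.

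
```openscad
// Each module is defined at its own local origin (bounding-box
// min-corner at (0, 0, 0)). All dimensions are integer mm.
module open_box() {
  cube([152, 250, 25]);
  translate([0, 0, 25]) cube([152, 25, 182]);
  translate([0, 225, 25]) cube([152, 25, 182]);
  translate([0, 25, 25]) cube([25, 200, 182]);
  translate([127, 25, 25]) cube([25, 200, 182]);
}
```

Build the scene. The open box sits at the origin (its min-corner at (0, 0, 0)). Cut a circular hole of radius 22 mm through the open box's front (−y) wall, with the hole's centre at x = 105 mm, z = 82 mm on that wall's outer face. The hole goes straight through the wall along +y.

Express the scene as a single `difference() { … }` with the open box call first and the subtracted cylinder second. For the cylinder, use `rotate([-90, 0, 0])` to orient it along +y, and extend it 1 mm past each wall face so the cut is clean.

difference() {
  open_box();
  translate([105, -1, 82]) rotate([-90, 0, 0]) cylinder(h = 27, r = 22);
}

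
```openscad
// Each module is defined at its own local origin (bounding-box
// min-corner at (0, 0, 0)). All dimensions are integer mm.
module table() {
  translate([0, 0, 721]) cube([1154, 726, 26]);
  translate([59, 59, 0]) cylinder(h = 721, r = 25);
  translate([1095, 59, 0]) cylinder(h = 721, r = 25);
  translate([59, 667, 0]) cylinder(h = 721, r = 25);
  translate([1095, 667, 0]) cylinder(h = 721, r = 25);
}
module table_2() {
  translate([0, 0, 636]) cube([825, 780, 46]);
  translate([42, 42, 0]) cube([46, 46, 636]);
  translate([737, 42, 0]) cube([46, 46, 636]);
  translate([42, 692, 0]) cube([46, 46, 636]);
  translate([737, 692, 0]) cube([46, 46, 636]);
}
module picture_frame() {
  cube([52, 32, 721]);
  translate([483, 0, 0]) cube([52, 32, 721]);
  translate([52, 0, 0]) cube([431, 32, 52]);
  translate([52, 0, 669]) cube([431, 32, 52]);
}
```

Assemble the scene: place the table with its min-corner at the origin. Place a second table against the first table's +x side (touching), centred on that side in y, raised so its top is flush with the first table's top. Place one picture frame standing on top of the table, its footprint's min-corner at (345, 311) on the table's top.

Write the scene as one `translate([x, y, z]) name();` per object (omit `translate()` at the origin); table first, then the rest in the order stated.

table();
translate([1154, -27, 65]) table_2();
translate([345, 311, 747]) picture_frame();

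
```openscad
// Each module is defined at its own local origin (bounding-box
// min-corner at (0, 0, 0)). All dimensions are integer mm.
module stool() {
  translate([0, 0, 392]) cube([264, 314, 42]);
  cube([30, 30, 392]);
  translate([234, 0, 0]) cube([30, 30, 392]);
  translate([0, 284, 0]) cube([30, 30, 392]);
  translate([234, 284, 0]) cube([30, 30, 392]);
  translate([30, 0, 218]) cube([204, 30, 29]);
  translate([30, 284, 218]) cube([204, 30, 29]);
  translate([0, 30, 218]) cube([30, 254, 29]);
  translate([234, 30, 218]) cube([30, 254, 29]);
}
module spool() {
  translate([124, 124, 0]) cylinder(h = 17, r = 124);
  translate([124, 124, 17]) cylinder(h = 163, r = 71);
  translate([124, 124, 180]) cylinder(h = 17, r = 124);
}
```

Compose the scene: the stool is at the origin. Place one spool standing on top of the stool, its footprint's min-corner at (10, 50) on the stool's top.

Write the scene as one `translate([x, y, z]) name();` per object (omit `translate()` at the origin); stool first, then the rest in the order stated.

stool();
translate([10, 50, 434]) spool();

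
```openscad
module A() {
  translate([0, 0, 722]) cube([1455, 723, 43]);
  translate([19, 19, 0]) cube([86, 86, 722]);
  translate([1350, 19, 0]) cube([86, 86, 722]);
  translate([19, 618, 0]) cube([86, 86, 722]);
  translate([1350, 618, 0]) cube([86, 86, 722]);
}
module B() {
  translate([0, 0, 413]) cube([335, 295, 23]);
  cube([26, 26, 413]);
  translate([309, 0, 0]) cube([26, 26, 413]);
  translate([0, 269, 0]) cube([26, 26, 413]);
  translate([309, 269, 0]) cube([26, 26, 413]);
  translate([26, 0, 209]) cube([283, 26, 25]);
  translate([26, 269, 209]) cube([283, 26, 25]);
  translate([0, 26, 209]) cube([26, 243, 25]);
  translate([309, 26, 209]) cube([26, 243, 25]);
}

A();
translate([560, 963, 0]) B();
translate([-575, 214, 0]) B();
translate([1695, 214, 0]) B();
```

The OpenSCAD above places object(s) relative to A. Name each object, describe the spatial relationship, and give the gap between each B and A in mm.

A is a table. B is a stool. Three stools sit around the table at the +y, −x, +x sides. The gap between each stool and the table is 240 mm.

Each stool's nearest face is 240 mm from the table's bounding box.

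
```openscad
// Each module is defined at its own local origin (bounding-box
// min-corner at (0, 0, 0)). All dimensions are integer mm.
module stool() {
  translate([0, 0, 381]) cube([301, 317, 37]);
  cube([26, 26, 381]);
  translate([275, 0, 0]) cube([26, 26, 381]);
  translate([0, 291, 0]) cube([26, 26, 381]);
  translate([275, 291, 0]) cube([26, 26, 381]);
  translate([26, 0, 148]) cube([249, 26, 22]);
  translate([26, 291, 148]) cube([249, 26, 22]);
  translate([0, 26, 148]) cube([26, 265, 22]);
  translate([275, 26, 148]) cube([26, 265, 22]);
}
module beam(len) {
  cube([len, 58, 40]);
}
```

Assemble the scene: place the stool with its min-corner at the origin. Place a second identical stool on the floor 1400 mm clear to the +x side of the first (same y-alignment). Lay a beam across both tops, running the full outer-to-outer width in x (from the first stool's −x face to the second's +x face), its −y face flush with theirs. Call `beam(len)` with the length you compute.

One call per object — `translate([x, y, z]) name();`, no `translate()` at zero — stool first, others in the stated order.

stool();
translate([1701, 0, 0]) stool();
translate([0, 0, 418]) beam(2002);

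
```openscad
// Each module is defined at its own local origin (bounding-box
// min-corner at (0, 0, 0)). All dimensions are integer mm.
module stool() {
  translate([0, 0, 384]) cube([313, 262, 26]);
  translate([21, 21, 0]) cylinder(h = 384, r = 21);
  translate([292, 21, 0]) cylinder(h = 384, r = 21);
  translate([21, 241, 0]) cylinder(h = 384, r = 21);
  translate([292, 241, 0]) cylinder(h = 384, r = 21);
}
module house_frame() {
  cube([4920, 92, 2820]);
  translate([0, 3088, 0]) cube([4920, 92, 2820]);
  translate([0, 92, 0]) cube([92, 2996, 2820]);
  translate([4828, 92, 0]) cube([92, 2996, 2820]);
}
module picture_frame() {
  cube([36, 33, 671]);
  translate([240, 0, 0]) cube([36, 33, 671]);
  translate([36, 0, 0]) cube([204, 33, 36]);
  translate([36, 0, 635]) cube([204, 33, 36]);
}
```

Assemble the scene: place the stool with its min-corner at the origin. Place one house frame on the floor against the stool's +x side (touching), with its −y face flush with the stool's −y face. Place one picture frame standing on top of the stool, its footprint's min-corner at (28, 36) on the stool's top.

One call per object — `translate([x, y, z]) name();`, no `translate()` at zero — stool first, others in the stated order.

stool();
translate([313, 0, 0]) house_frame();
translate([28, 36, 410]) picture_frame();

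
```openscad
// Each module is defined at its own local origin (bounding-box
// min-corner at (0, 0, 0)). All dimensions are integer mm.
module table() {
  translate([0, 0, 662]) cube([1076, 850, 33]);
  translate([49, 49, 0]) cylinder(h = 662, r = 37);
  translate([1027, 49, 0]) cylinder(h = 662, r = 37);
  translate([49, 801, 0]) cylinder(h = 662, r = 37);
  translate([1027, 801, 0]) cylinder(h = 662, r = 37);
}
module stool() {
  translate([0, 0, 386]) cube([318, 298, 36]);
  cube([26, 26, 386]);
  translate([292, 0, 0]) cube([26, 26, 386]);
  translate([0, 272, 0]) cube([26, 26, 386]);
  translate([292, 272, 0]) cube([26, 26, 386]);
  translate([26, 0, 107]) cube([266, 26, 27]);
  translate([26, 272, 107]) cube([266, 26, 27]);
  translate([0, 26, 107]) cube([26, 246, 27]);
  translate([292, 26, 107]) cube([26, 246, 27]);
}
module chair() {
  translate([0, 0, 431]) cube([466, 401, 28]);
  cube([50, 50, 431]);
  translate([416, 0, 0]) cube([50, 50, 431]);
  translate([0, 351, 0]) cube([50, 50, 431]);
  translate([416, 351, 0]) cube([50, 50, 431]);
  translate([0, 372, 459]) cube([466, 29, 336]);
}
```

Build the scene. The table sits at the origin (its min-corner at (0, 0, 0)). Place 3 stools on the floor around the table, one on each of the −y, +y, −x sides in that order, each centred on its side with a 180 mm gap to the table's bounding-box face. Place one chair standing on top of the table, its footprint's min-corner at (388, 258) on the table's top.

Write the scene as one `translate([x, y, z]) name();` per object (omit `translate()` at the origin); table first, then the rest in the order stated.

table();
translate([379, -478, 0]) stool();
translate([379, 1030, 0]) stool();
translate([-498, 276, 0]) stool();
translate([388, 258, 695]) chair();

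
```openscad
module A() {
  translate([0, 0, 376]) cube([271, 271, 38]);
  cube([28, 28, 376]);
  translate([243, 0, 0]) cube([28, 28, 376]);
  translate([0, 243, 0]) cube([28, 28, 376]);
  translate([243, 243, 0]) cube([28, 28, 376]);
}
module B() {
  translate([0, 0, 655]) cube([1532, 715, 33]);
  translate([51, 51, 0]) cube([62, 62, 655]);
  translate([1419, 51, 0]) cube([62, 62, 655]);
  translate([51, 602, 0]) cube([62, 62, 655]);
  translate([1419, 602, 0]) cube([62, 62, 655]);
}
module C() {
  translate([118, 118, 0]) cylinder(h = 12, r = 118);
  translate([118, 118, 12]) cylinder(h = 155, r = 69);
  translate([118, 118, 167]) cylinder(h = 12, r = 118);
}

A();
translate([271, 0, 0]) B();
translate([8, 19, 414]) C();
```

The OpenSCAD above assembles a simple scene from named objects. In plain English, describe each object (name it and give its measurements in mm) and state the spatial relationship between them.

A is a four-legged stool. The seat is a 271×271×38 mm slab whose top surface is at z = 414 mm; four square legs, each 28×28 mm in cross-section, run from the floor (z = 0) to the underside of the seat, each flush with a corner of the seat.

B is a rectangular dining table. The top is 1532×715×33 mm with its upper surface at z = 688 mm. It stands on four 62×62 mm square legs, each inset 51 mm from the nearest pair of top edges, running from the floor to the underside of the top.

C is a spool: two coaxial disc flanges of radius 118 mm and thickness 12 mm, joined by a core cylinder of radius 69 mm and height 155 mm. The lower flange rests on z = 0 and the three cylinders share a vertical axis.

The table is against the stool's +x side, with their −y faces flush. The spool is on top of the stool.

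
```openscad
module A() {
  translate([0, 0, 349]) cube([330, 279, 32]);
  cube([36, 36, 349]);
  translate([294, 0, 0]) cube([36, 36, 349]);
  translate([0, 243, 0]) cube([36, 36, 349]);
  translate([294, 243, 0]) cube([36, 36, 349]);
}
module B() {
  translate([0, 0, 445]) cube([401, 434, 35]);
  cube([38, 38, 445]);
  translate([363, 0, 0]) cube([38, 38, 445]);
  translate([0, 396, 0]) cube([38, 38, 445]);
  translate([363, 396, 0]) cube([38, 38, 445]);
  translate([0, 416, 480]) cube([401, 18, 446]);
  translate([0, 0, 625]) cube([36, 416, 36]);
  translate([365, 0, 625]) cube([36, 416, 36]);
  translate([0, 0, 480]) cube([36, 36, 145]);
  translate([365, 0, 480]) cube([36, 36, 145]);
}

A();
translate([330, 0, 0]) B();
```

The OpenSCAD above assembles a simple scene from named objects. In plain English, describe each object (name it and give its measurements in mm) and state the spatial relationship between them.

A is a simple wooden stool: a rectangular seat 330 mm (x) by 279 mm (y), 32 mm thick, top face at z = 381 mm, on four square legs, each 36×36 mm in cross-section. The legs rest on z = 0, each flush with a corner of the seat.

B is a chair: 401×434 mm seat, 35 mm thick, top at z = 480 mm, on four 38 mm square corner legs flush with the seat edges. A 18 mm thick backrest slab spans the full seat width, extending 446 mm above the seat top, its back face flush with the seat's +y edge. Two armrests of 36×36 mm section run along each side from the seat's front edge to the front of the backrest, top faces 181 mm above the seat top and outer faces flush with the seat's x-edges; a 36×36 mm post under the front of each armrest stands on the seat at the front corner.

The chair is against the stool's +x side, with their −y faces flush.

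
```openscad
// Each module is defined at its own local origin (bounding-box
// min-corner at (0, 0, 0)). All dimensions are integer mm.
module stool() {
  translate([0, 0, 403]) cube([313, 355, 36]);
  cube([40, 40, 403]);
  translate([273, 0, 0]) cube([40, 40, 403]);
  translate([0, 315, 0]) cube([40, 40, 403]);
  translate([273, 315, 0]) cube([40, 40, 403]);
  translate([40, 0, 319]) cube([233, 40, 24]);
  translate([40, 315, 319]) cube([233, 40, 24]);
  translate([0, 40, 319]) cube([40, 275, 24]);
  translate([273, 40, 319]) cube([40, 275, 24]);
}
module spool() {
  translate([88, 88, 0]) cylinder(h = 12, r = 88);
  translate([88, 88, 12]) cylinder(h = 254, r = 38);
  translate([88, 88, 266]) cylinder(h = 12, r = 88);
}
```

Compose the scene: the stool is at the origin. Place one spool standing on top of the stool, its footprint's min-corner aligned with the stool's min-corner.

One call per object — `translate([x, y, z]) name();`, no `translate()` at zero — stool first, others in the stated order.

stool();
translate([0, 0, 439]) spool();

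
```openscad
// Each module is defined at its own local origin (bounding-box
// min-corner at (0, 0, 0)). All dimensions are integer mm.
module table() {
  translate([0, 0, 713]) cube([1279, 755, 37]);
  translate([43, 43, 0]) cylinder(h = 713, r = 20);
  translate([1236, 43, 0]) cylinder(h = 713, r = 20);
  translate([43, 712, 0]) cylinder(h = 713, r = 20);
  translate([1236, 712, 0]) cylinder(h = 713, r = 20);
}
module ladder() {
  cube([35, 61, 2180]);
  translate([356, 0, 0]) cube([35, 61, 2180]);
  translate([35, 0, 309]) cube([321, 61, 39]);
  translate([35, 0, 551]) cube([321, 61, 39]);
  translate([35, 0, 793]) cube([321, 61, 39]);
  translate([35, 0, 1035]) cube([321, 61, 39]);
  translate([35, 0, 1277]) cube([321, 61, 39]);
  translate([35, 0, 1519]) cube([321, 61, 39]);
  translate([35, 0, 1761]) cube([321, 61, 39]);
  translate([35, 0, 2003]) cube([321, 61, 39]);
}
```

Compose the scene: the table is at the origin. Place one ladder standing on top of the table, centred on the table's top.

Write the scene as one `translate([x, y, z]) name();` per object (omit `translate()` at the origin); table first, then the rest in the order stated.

table();
translate([444, 347, 750]) ladder();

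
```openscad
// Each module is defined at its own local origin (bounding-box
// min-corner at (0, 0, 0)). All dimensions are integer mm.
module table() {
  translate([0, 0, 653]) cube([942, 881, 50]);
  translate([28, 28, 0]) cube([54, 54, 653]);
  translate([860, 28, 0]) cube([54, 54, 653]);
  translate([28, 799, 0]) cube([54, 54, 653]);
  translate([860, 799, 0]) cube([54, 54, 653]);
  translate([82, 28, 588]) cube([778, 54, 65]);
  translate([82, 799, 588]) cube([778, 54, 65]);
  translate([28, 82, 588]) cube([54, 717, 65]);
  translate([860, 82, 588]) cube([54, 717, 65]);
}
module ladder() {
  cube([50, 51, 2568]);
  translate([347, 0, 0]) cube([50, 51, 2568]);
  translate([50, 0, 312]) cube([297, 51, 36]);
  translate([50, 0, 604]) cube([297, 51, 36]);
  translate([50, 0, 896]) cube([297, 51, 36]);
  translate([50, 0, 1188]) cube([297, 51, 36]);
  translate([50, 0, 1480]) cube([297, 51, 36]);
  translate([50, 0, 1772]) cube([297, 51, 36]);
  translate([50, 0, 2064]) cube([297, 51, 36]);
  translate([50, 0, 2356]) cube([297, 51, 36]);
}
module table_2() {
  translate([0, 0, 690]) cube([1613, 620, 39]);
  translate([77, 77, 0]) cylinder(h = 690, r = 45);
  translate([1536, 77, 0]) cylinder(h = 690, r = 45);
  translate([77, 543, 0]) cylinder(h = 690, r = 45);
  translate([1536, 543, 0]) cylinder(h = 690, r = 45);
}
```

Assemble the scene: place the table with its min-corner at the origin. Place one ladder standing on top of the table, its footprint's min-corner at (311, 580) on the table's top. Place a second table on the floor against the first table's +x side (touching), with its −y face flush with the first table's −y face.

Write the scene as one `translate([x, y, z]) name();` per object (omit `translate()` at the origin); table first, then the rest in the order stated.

table();
translate([311, 580, 703]) ladder();
translate([942, 0, 0]) table_2();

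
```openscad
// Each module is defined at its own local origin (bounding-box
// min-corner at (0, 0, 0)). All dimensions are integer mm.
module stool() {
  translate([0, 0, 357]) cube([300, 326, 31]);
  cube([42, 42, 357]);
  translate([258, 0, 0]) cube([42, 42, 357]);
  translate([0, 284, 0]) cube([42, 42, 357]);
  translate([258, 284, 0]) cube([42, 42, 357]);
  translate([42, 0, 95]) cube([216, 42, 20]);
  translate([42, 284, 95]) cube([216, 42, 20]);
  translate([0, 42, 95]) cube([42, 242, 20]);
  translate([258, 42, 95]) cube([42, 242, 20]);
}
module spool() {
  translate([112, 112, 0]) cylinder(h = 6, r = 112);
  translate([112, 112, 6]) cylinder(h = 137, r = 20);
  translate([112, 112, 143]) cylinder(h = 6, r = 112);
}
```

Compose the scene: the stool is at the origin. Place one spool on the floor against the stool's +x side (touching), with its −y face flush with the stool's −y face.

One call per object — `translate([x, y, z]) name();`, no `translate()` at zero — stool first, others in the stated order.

stool();
translate([300, 0, 0]) spool();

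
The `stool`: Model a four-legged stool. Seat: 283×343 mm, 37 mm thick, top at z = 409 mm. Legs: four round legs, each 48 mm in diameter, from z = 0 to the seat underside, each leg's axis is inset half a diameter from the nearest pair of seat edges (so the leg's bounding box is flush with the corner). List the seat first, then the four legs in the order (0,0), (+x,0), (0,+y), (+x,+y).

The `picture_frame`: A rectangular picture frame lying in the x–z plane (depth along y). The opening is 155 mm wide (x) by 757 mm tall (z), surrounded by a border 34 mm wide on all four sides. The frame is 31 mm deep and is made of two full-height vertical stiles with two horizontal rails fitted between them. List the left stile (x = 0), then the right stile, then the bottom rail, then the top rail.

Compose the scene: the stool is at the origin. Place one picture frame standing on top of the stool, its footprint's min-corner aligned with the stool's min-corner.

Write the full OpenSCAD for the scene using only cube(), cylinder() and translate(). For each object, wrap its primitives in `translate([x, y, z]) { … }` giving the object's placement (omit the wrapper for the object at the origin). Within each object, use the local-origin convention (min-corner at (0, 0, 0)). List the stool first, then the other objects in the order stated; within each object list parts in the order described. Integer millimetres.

translate([0, 0, 372]) cube([283, 343, 37]);
translate([24, 24, 0]) cylinder(h = 372, r = 24);
translate([259, 24, 0]) cylinder(h = 372, r = 24);
translate([24, 319, 0]) cylinder(h = 372, r = 24);
translate([259, 319, 0]) cylinder(h = 372, r = 24);
translate([0, 0, 409]) {
  cube([34, 31, 825]);
  translate([189, 0, 0]) cube([34, 31, 825]);
  translate([34, 0, 0]) cube([155, 31, 34]);
  translate([34, 0, 791]) cube([155, 31, 34]);
}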